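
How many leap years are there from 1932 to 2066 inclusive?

34

Years divisible by 4: 1932, 1936, …, 2064 — 34 in all.
2000 is divisible by 400, so still leap.
No century exceptions apply. Count: 34.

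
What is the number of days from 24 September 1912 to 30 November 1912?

September 1912: 30 − 24 = 6 days remain.
Then October (31): 31 days.
November 1–30, 1912: 30 days.
Total: 6 + 31 + 30 = 67 days.

67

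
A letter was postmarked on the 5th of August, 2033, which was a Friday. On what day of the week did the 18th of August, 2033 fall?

Within August 2033: 18 − 5 = 13 days.
13 mod 7 = 6, so 6 days after Friday is Thursday.

Thursday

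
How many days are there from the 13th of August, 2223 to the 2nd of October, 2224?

416

Day-of-year of August 13, 2223: 225.
Day-of-year of October 2, 2224: 276.
2223 has 365 days, so 365 − 225 = 140 days remain in 2223.
Total: 140 + 276 = 416 days.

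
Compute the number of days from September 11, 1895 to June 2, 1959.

23274

From September 11, 1895 to September 11, 1958: 63 years, of which 15 contain a Feb 29 — 48×365 + 15×366 = 23010 days.
(1900 is not a leap year (divisible by 100 but not 400).)
September 1958: 30 − 11 = 19 days remain.
Then October (31), November (30), December (31), January (31), February 1959 (28), March (31), April (30), May (31): 31 + 30 + 31 + 31 + 28 + 31 + 30 + 31 = 243 days.
June 1–2, 1959: 2 days.
Residual: 264 days.
Total: 23274 days.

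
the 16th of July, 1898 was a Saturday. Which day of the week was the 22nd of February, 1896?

Count forward from the earlier date (February 22, 1896) to the later (July 16, 1898):
Day-of-year of February 22, 1896: 53.
Day-of-year of July 16, 1898: 197.
1896 has 366 days, so 366 − 53 = 313 days remain in 1896.
Full years: 1897: 365. Sum = 365.
Total: 313 + 365 + 197 = 875 days.
875 is a multiple of 7, so the 22nd of February, 1896 falls on the same weekday: Saturday.

Saturday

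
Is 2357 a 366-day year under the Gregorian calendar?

No

2357 is not a leap year.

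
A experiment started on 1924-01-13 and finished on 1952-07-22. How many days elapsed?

10418

Day-of-year of January 13, 1924: 13.
Day-of-year of July 22, 1952: 204.
1924 has 366 days, so 366 − 13 = 353 days remain in 1924.
Full years 1925–1951: 21 common + 6 leap = 21×365 + 6×366 = 9861 days.
Total: 353 + 9861 + 204 = 10418 days.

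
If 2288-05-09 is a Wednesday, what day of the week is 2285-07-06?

Monday

Count forward from the earlier date (July 6, 2285) to the later (May 9, 2288):
July 6, 2285 → July 6, 2286: 365 days.
July 6, 2286 → July 6, 2287: 365 days.
July 2287: 31 − 6 = 25 days remain.
Then 9 full months totalling 274 days.
May 1–9, 2288: 9 days.
Residual: 308 days.
Total: 1038 days.
1038 mod 7 = 2, so 2 days before Wednesday is Monday.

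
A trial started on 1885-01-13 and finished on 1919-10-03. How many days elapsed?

12680

Day-of-year of January 13, 1885: 13.
Day-of-year of October 3, 1919: 276.
1885 has 365 days, so 365 − 13 = 352 days remain in 1885.
Full years 1886–1918: 26 common + 7 leap = 26×365 + 7×366 = 12052 days.
Total: 352 + 12052 + 276 = 12680 days.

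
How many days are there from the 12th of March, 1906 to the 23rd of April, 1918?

From March 12, 1906 to March 12, 1918: 12 years, of which 3 contain a Feb 29 — 9×365 + 3×366 = 4383 days.
March 1918: 31 − 12 = 19 days remain.
April 1–23, 1918: 23 days.
Residual: 42 days.
Total: 4425 days.

4425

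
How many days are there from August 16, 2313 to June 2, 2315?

Day-of-year of August 16, 2313: 228.
Day-of-year of June 2, 2315: 153.
2313 has 365 days, so 365 − 228 = 137 days remain in 2313.
Full years: 2314: 365. Sum = 365.
Total: 137 + 365 + 153 = 655 days.

655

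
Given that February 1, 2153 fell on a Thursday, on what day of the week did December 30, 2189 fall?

Wednesday

From February 1, 2153 to February 1, 2189: 36 years, of which 9 contain a Feb 29 — 27×365 + 9×366 = 13149 days.
February 2189: 28 − 1 = 27 days remain (2189 is not a leap year, so February has 28 days).
Then 9 full months totalling 275 days.
December 1–30, 2189: 30 days.
Residual: 332 days.
Total: 13481 days.
13481 mod 7 = 6, so 6 days after Thursday is Wednesday.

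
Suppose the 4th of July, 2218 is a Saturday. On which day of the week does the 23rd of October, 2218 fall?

Friday

July 2218: 31 − 4 = 27 days remain.
Then August (31), September (30): 31 + 30 = 61 days.
October 1–23, 2218: 23 days.
Total: 27 + 61 + 23 = 111 days.
111 mod 7 = 6, so 6 days after Saturday is Friday.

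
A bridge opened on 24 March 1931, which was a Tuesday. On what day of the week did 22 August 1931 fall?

Saturday

March 1931: 31 − 24 = 7 days remain.
Then April (30), May (31), June (30), July (31): 30 + 31 + 30 + 31 = 122 days.
August 1–22, 1931: 22 days.
Total: 7 + 122 + 22 = 151 days.
151 mod 7 = 4, so 4 days after Tuesday is Saturday.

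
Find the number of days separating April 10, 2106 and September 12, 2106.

155

April 2106: 30 − 10 = 20 days remain.
Then May (31), June (30), July (31), August (31): 31 + 30 + 31 + 31 = 123 days.
September 1–12, 2106: 12 days.
Total: 20 + 123 + 12 = 155 days.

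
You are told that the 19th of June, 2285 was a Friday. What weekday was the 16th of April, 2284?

Wednesday

Count forward from the earlier date (April 16, 2284) to the later (June 19, 2285):
April 2284: 30 − 16 = 14 days remain.
Then 13 full months totalling 396 days.
June 1–19, 2285: 19 days.
Total: 14 + 396 + 19 = 429 days.
429 mod 7 = 2, so 2 days before Friday is Wednesday.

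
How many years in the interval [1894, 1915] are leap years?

Years divisible by 4 in [1894, 1915]: 1896, 1900, 1904, 1908, 1912.
Of these, 1900 is divisible by 100 but not 400, so not leap.
Leap years: 5 − 1 = 4.

4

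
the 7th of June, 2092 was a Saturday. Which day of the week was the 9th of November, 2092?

Sunday

June 2092: 30 − 7 = 23 days remain.
Then July (31), August (31), September (30), October (31): 31 + 31 + 30 + 31 = 123 days.
November 1–9, 2092: 9 days.
Total: 23 + 123 + 9 = 155 days.
155 mod 7 = 1, so 1 day after Saturday is Sunday.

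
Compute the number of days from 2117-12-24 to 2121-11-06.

December 24, 2117 → December 24, 2118: 365 days.
December 24, 2118 → December 24, 2119: 365 days.
December 24, 2119 → December 24, 2120: 366 days (2120 is a leap year).
December 2120: 31 − 24 = 7 days remain.
Then 10 full months totalling 304 days.
November 1–6, 2121: 6 days.
Residual: 317 days.
Total: 1413 days.

1413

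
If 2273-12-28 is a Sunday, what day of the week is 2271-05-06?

Count forward from the earlier date (May 6, 2271) to the later (December 28, 2273):
May 2271: 31 − 6 = 25 days remain.
Then 30 full months totalling 914 days.
December 1–28, 2273: 28 days.
Total: 25 + 914 + 28 = 967 days.
967 mod 7 = 1, so 1 day before Sunday is Saturday.

Saturday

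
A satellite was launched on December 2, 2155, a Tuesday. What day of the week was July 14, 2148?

Sunday

Count forward from the earlier date (July 14, 2148) to the later (December 2, 2155):
From July 14, 2148 to July 14, 2155: 7 years, of which 1 contains a Feb 29 — 6×365 + 1×366 = 2556 days.
July 2155: 31 − 14 = 17 days remain.
Then August (31), September (30), October (31), November (30): 31 + 30 + 31 + 30 = 122 days.
December 1–2, 2155: 2 days.
Residual: 141 days.
Total: 2697 days.
2697 mod 7 = 2, so 2 days before Tuesday is Sunday.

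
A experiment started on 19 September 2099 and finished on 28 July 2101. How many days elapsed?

677

Day-of-year of September 19, 2099: 262.
Day-of-year of July 28, 2101: 209.
2099 has 365 days, so 365 − 262 = 103 days remain in 2099.
Full years: 2100: 365. Sum = 365.
Total: 103 + 365 + 209 = 677 days.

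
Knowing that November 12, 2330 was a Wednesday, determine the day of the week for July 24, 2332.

Sunday

Day-of-year of November 12, 2330: 316.
Day-of-year of July 24, 2332: 206.
2330 has 365 days, so 365 − 316 = 49 days remain in 2330.
Full years: 2331: 365. Sum = 365.
Total: 49 + 365 + 206 = 620 days.
620 mod 7 = 4, so 4 days after Wednesday is Sunday.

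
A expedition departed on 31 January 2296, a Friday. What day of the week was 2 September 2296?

Wednesday

January 2296: 31 − 31 = 0 days remain.
Then February 2296 (29), March (31), April (30), May (31), June (30), July (31), August (31): 29 + 31 + 30 + 31 + 30 + 31 + 31 = 213 days.
September 1–2, 2296: 2 days.
Total: 0 + 213 + 2 = 215 days.
215 mod 7 = 5, so 5 days after Friday is Wednesday.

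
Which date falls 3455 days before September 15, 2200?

March 31, 2191

Count 3455 days before September 15, 2200:
Day-of-year of March 31, 2191: 90.
Day-of-year of September 15, 2200: 258.
2191 has 365 days, so 365 − 90 = 275 days remain in 2191.
Full years 2192–2199: 6 common + 2 leap = 6×365 + 2×366 = 2922 days.
Total: 275 + 2922 + 258 = 3455 days.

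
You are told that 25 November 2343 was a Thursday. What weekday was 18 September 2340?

Wednesday

Count forward from the earlier date (September 18, 2340) to the later (November 25, 2343):
September 18, 2340 → September 18, 2341: 365 days.
September 18, 2341 → September 18, 2342: 365 days.
September 18, 2342 → September 18, 2343: 365 days.
September 2343: 30 − 18 = 12 days remain.
Then October (31): 31 days.
November 1–25, 2343: 25 days.
Residual: 68 days.
Total: 1163 days.
1163 mod 7 = 1, so 1 day before Thursday is Wednesday.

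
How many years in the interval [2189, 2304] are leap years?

27

Years divisible by 4: 2192, 2196, …, 2304 — 29 in all.
Of these, 2200, 2300 are divisible by 100 but not 400, so not leap.
Leap years: 29 − 2 = 27.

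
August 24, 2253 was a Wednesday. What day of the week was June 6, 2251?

Friday

Count forward from the earlier date (June 6, 2251) to the later (August 24, 2253):
Day-of-year of June 6, 2251: 157.
Day-of-year of August 24, 2253: 236.
2251 has 365 days, so 365 − 157 = 208 days remain in 2251.
Full years: 2252: 366. Sum = 366.
Total: 208 + 366 + 236 = 810 days.
810 mod 7 = 5, so 5 days before Wednesday is Friday.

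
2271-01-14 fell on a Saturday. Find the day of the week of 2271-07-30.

Sunday

January 2271: 31 − 14 = 17 days remain.
Then February 2271 (28), March (31), April (30), May (31), June (30): 28 + 31 + 30 + 31 + 30 = 150 days.
July 1–30, 2271: 30 days.
Total: 17 + 150 + 30 = 197 days.
197 mod 7 = 1, so 1 day after Saturday is Sunday.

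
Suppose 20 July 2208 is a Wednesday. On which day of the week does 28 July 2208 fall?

Within July 2208: 28 − 20 = 8 days.
8 mod 7 = 1, so 1 day after Wednesday is Thursday.

Thursday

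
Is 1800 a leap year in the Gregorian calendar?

No

1800 is not a leap year (divisible by 100 but not 400).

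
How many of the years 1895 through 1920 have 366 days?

Years divisible by 4 in [1895, 1920]: 1896, 1900, 1904, 1908, 1912, 1916, 1920.
Of these, 1900 is divisible by 100 but not 400, so not leap.
Leap years: 7 − 1 = 6.

6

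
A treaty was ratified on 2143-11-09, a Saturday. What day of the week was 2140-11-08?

Count forward from the earlier date (November 8, 2140) to the later (November 9, 2143):
Day-of-year of November 8, 2140: 313.
Day-of-year of November 9, 2143: 313.
2140 has 366 days, so 366 − 313 = 53 days remain in 2140.
Full years: 2141: 365; 2142: 365. Sum = 730.
Total: 53 + 730 + 313 = 1096 days.
1096 mod 7 = 4, so 4 days before Saturday is Tuesday.

Tuesday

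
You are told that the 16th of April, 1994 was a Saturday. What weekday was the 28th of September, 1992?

Monday

Count forward from the earlier date (September 28, 1992) to the later (April 16, 1994):
September 1992: 30 − 28 = 2 days remain.
Then 18 full months totalling 547 days.
April 1–16, 1994: 16 days.
Total: 2 + 547 + 16 = 565 days.
565 mod 7 = 5, so 5 days before Saturday is Monday.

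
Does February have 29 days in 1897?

1897 is not a leap year.

No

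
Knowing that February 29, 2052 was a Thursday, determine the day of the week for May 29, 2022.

Sunday

Count forward from the earlier date (May 29, 2022) to the later (February 29, 2052):
Day-of-year of May 29, 2022: 149.
Day-of-year of February 29, 2052: 60.
2022 has 365 days, so 365 − 149 = 216 days remain in 2022.
Full years 2023–2051: 22 common + 7 leap = 22×365 + 7×366 = 10592 days.
Total: 216 + 10592 + 60 = 10868 days.
10868 mod 7 = 4, so 4 days before Thursday is Sunday.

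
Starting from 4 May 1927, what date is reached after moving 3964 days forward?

11 March 1938

Count 3964 days after May 4, 1927:
From May 4, 1927 to May 4, 1937: 10 years, of which 3 contain a Feb 29 — 7×365 + 3×366 = 3653 days.
May 1937: 31 − 4 = 27 days remain.
Then 9 full months totalling 273 days.
March 1–11, 1938: 11 days.
Residual: 311 days.
Total: 3964 days.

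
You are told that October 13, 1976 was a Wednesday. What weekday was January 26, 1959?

Monday

Count forward from the earlier date (January 26, 1959) to the later (October 13, 1976):
Day-of-year of January 26, 1959: 26.
Day-of-year of October 13, 1976: 287.
1959 has 365 days, so 365 − 26 = 339 days remain in 1959.
Full years 1960–1975: 12 common + 4 leap = 12×365 + 4×366 = 5844 days.
Total: 339 + 5844 + 287 = 6470 days.
6470 mod 7 = 2, so 2 days before Wednesday is Monday.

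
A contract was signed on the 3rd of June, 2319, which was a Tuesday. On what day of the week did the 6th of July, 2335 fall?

Saturday

Day-of-year of June 3, 2319: 154.
Day-of-year of July 6, 2335: 187.
2319 has 365 days, so 365 − 154 = 211 days remain in 2319.
Full years 2320–2334: 11 common + 4 leap = 11×365 + 4×366 = 5479 days.
Total: 211 + 5479 + 187 = 5877 days.
5877 mod 7 = 4, so 4 days after Tuesday is Saturday.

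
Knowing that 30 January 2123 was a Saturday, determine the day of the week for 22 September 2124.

January 30, 2123 → January 30, 2124: 365 days.
January 2124: 31 − 30 = 1 day remains.
Then February 2124 (29), March (31), April (30), May (31), June (30), July (31), August (31): 29 + 31 + 30 + 31 + 30 + 31 + 31 = 213 days.
September 1–22, 2124: 22 days.
Residual: 236 days.
Total: 601 days.
601 mod 7 = 6, so 6 days after Saturday is Friday.

Friday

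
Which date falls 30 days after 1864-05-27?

1864-06-26

Count 30 days after May 27, 1864:
May 1864: 31 − 27 = 4 days remain.
June 1–26, 1864: 26 days.
Total: 4 + 26 = 30 days.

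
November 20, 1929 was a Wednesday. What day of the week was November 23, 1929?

Saturday

Within November 1929: 23 − 20 = 3 days.
3 mod 7 = 3, so 3 days after Wednesday is Saturday.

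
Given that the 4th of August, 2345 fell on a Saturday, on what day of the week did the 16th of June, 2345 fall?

Count forward from the earlier date (June 16, 2345) to the later (August 4, 2345):
June 2345: 30 − 16 = 14 days remain.
Then July (31): 31 days.
August 1–4, 2345: 4 days.
Total: 14 + 31 + 4 = 49 days.
49 is a multiple of 7, so the 16th of June, 2345 falls on the same weekday: Saturday.

Saturday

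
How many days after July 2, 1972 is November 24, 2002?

From July 2, 1972 to July 2, 2002: 30 years, of which 7 contain a Feb 29 — 23×365 + 7×366 = 10957 days.
(2000 is a leap year (divisible by 400).)
July 2002: 31 − 2 = 29 days remain.
Then August (31), September (30), October (31): 31 + 30 + 31 = 92 days.
November 1–24, 2002: 24 days.
Residual: 145 days.
Total: 11102 days.

11102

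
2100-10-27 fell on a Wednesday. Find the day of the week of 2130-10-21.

Day-of-year of October 27, 2100: 300.
Day-of-year of October 21, 2130: 294.
2100 has 365 days, so 365 − 300 = 65 days remain in 2100.
Full years 2101–2129: 22 common + 7 leap = 22×365 + 7×366 = 10592 days.
Total: 65 + 10592 + 294 = 10951 days.
10951 mod 7 = 3, so 3 days after Wednesday is Saturday.

Saturday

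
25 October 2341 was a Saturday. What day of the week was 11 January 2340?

Count forward from the earlier date (January 11, 2340) to the later (October 25, 2341):
January 11, 2340 → January 11, 2341: 366 days (2340 is a leap year).
January 2341: 31 − 11 = 20 days remain.
Then February 2341 (28), March (31), April (30), May (31), June (30), July (31), August (31), September (30): 28 + 31 + 30 + 31 + 30 + 31 + 31 + 30 = 242 days.
October 1–25, 2341: 25 days.
Residual: 287 days.
Total: 653 days.
653 mod 7 = 2, so 2 days before Saturday is Thursday.

Thursday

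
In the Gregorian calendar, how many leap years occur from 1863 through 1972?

Years divisible by 4: 1864, 1868, …, 1972 — 28 in all.
Of these, 1900 is divisible by 100 but not 400, so not leap.
Leap years: 28 − 1 = 27.

27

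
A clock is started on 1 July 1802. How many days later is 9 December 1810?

From July 1, 1802 to July 1, 1810: 8 years, of which 2 contain a Feb 29 — 6×365 + 2×366 = 2922 days.
July 1810: 31 − 1 = 30 days remain.
Then August (31), September (30), October (31), November (30): 31 + 30 + 31 + 30 = 122 days.
December 1–9, 1810: 9 days.
Residual: 161 days.
Total: 3083 days.

3083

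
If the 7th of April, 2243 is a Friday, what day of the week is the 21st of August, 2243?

April 2243: 30 − 7 = 23 days remain.
Then May (31), June (30), July (31): 31 + 30 + 31 = 92 days.
August 1–21, 2243: 21 days.
Total: 23 + 92 + 21 = 136 days.
136 mod 7 = 3, so 3 days after Friday is Monday.

Monday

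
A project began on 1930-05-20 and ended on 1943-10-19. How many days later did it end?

4900

Day-of-year of May 20, 1930: 140.
Day-of-year of October 19, 1943: 292.
1930 has 365 days, so 365 − 140 = 225 days remain in 1930.
Full years 1931–1942: 9 common + 3 leap = 9×365 + 3×366 = 4383 days.
Total: 225 + 4383 + 292 = 4900 days.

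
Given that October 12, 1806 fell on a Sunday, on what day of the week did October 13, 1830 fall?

Wednesday

From October 12, 1806 to October 12, 1830: 24 years, of which 6 contain a Feb 29 — 18×365 + 6×366 = 8766 days.
Within October 1830: 13 − 12 = 1 day.
Total: 8767 days.
8767 mod 7 = 3, so 3 days after Sunday is Wednesday.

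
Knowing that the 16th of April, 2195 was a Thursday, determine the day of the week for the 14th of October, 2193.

Monday

Count forward from the earlier date (October 14, 2193) to the later (April 16, 2195):
October 14, 2193 → October 14, 2194: 365 days.
October 2194: 31 − 14 = 17 days remain.
Then November (30), December (31), January (31), February 2195 (28), March (31): 30 + 31 + 31 + 28 + 31 = 151 days.
April 1–16, 2195: 16 days.
Residual: 184 days.
Total: 549 days.
549 mod 7 = 3, so 3 days before Thursday is Monday.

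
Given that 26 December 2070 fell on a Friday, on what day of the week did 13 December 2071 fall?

Sunday

December 2070: 31 − 26 = 5 days remain.
Then 11 full months totalling 334 days.
December 1–13, 2071: 13 days.
Residual: 352 days.
Total: 352 days.
352 mod 7 = 2, so 2 days after Friday is Sunday.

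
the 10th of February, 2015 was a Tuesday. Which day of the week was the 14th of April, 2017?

February 2015: 28 − 10 = 18 days remain (2015 is not a leap year, so February has 28 days).
Then 25 full months totalling 762 days.
April 1–14, 2017: 14 days.
Total: 18 + 762 + 14 = 794 days.
794 mod 7 = 3, so 3 days after Tuesday is Friday.

Friday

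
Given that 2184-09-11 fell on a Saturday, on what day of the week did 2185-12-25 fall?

Sunday

September 11, 2184 → September 11, 2185: 365 days.
September 2185: 30 − 11 = 19 days remain.
Then October (31), November (30): 31 + 30 = 61 days.
December 1–25, 2185: 25 days.
Residual: 105 days.
Total: 470 days.
470 mod 7 = 1, so 1 day after Saturday is Sunday.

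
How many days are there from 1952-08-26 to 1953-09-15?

Day-of-year of August 26, 1952: 239.
Day-of-year of September 15, 1953: 258.
1952 has 366 days, so 366 − 239 = 127 days remain in 1952.
Total: 127 + 258 = 385 days.

385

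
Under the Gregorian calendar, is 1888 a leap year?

Yes

1888 is a leap year.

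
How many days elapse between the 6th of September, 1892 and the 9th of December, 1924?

11781

Day-of-year of September 6, 1892: 250.
Day-of-year of December 9, 1924: 344.
1892 has 366 days, so 366 − 250 = 116 days remain in 1892.
Full years 1893–1923: 25 common + 6 leap = 25×365 + 6×366 = 11321 days.
Total: 116 + 11321 + 344 = 11781 days.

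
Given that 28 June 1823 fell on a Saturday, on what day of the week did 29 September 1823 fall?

June 1823: 30 − 28 = 2 days remain.
Then July (31), August (31): 31 + 31 = 62 days.
September 1–29, 1823: 29 days.
Total: 2 + 62 + 29 = 93 days.
93 mod 7 = 2, so 2 days after Saturday is Monday.

Monday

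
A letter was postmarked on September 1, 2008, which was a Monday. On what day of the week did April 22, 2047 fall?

From September 1, 2008 to September 1, 2046: 38 years, of which 9 contain a Feb 29 — 29×365 + 9×366 = 13879 days.
September 2046: 30 − 1 = 29 days remain.
Then October (31), November (30), December (31), January (31), February 2047 (28), March (31): 31 + 30 + 31 + 31 + 28 + 31 = 182 days.
April 1–22, 2047: 22 days.
Residual: 233 days.
Total: 14112 days.
14112 is a multiple of 7, so April 22, 2047 falls on the same weekday: Monday.

Monday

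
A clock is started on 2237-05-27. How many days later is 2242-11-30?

Day-of-year of May 27, 2237: 147.
Day-of-year of November 30, 2242: 334.
2237 has 365 days, so 365 − 147 = 218 days remain in 2237.
Full years: 2238: 365; 2239: 365; 2240: 366; 2241: 365. Sum = 1461.
Total: 218 + 1461 + 334 = 2013 days.

2013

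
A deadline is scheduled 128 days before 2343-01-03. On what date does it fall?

2342-08-28

Count 128 days before January 3, 2343:
August 2342: 31 − 28 = 3 days remain.
Then September (30), October (31), November (30), December (31): 30 + 31 + 30 + 31 = 122 days.
January 1–3, 2343: 3 days.
Residual: 128 days.
Total: 128 days.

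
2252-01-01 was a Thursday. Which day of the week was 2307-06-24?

From January 1, 2252 to January 1, 2307: 55 years, of which 13 contain a Feb 29 — 42×365 + 13×366 = 20088 days.
(2300 is not a leap year (divisible by 100 but not 400).)
January 2307: 31 − 1 = 30 days remain.
Then February 2307 (28), March (31), April (30), May (31): 28 + 31 + 30 + 31 = 120 days.
June 1–24, 2307: 24 days.
Residual: 174 days.
Total: 20262 days.
20262 mod 7 = 4, so 4 days after Thursday is Monday.

Monday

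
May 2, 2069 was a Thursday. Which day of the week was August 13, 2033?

Count forward from the earlier date (August 13, 2033) to the later (May 2, 2069):
From August 13, 2033 to August 13, 2068: 35 years, of which 9 contain a Feb 29 — 26×365 + 9×366 = 12784 days.
August 2068: 31 − 13 = 18 days remain.
Then September (30), October (31), November (30), December (31), January (31), February 2069 (28), March (31), April (30): 30 + 31 + 30 + 31 + 31 + 28 + 31 + 30 = 242 days.
May 1–2, 2069: 2 days.
Residual: 262 days.
Total: 13046 days.
13046 mod 7 = 5, so 5 days before Thursday is Saturday.

Saturday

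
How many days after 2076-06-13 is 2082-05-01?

2148

June 13, 2076 → June 13, 2077: 365 days.
June 13, 2077 → June 13, 2078: 365 days.
June 13, 2078 → June 13, 2079: 365 days.
June 13, 2079 → June 13, 2080: 366 days (2080 is a leap year).
June 13, 2080 → June 13, 2081: 365 days.
June 2081: 30 − 13 = 17 days remain.
Then 10 full months totalling 304 days.
May 1, 2082: 1 day.
Residual: 322 days.
Total: 2148 days.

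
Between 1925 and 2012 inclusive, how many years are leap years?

Years divisible by 4: 1928, 1932, …, 2012 — 22 in all.
2000 is divisible by 400, so still leap.
No century exceptions apply. Count: 22.

22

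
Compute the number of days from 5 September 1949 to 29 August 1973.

8759

From September 5, 1949 to September 5, 1972: 23 years, of which 6 contain a Feb 29 — 17×365 + 6×366 = 8401 days.
September 1972: 30 − 5 = 25 days remain.
Then 10 full months totalling 304 days.
August 1–29, 1973: 29 days.
Residual: 358 days.
Total: 8759 days.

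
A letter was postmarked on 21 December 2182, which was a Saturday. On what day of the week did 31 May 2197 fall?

From December 21, 2182 to December 21, 2196: 14 years, of which 4 contain a Feb 29 — 10×365 + 4×366 = 5114 days.
December 2196: 31 − 21 = 10 days remain.
Then January (31), February 2197 (28), March (31), April (30): 31 + 28 + 31 + 30 = 120 days.
May 1–31, 2197: 31 days.
Residual: 161 days.
Total: 5275 days.
5275 mod 7 = 4, so 4 days after Saturday is Wednesday.

Wednesday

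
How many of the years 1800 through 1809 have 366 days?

2

Years divisible by 4 in [1800, 1809]: 1800, 1804, 1808.
Of these, 1800 is divisible by 100 but not 400, so not leap.
Leap years: 3 − 1 = 2.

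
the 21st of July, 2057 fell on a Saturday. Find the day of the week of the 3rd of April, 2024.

Count forward from the earlier date (April 3, 2024) to the later (July 21, 2057):
From April 3, 2024 to April 3, 2057: 33 years, of which 8 contain a Feb 29 — 25×365 + 8×366 = 12053 days.
April 2057: 30 − 3 = 27 days remain.
Then May (31), June (30): 31 + 30 = 61 days.
July 1–21, 2057: 21 days.
Residual: 109 days.
Total: 12162 days.
12162 mod 7 = 3, so 3 days before Saturday is Wednesday.

Wednesday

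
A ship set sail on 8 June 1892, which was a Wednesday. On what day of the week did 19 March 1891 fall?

Thursday

Count forward from the earlier date (March 19, 1891) to the later (June 8, 1892):
March 1891: 31 − 19 = 12 days remain.
Then 14 full months totalling 427 days.
June 1–8, 1892: 8 days.
Total: 12 + 427 + 8 = 447 days.
447 mod 7 = 6, so 6 days before Wednesday is Thursday.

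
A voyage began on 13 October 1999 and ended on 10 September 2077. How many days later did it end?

Day-of-year of October 13, 1999: 286.
Day-of-year of September 10, 2077: 253.
1999 has 365 days, so 365 − 286 = 79 days remain in 1999.
Full years 2000–2076: 57 common + 20 leap = 57×365 + 20×366 = 28125 days.
Total: 79 + 28125 + 253 = 28457 days.

28457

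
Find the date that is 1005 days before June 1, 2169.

August 31, 2166

Count 1005 days before June 1, 2169:
Day-of-year of August 31, 2166: 243.
Day-of-year of June 1, 2169: 152.
2166 has 365 days, so 365 − 243 = 122 days remain in 2166.
Full years: 2167: 365; 2168: 366. Sum = 731.
Total: 122 + 731 + 152 = 1005 days.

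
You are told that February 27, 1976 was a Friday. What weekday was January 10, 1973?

Wednesday

Count forward from the earlier date (January 10, 1973) to the later (February 27, 1976):
Day-of-year of January 10, 1973: 10.
Day-of-year of February 27, 1976: 58.
1973 has 365 days, so 365 − 10 = 355 days remain in 1973.
Full years: 1974: 365; 1975: 365. Sum = 730.
Total: 355 + 730 + 58 = 1143 days.
1143 mod 7 = 2, so 2 days before Friday is Wednesday.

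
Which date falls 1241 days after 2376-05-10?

2379-10-03

Count 1241 days after May 10, 2376:
Day-of-year of May 10, 2376: 131.
Day-of-year of October 3, 2379: 276.
2376 has 366 days, so 366 − 131 = 235 days remain in 2376.
Full years: 2377: 365; 2378: 365. Sum = 730.
Total: 235 + 730 + 276 = 1241 days.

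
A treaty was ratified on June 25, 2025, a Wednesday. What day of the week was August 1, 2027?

Sunday

Day-of-year of June 25, 2025: 176.
Day-of-year of August 1, 2027: 213.
2025 has 365 days, so 365 − 176 = 189 days remain in 2025.
Full years: 2026: 365. Sum = 365.
Total: 189 + 365 + 213 = 767 days.
767 mod 7 = 4, so 4 days after Wednesday is Sunday.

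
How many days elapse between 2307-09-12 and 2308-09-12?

September 12, 2307 → September 12, 2308: 366 days (2308 is a leap year).
Total: 366 days.

366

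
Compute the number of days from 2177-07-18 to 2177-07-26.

8

Within July 2177: 26 − 18 = 8 days.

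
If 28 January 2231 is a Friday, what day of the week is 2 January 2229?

Friday

Count forward from the earlier date (January 2, 2229) to the later (January 28, 2231):
January 2, 2229 → January 2, 2230: 365 days.
January 2, 2230 → January 2, 2231: 365 days.
Within January 2231: 28 − 2 = 26 days.
Total: 756 days.
756 is a multiple of 7, so 2 January 2229 falls on the same weekday: Friday.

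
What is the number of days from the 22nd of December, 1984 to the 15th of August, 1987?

966

Day-of-year of December 22, 1984: 357.
Day-of-year of August 15, 1987: 227.
1984 has 366 days, so 366 − 357 = 9 days remain in 1984.
Full years: 1985: 365; 1986: 365. Sum = 730.
Total: 9 + 730 + 227 = 966 days.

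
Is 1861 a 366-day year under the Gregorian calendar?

No

1861 is not a leap year.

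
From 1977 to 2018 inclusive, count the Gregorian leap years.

Years divisible by 4 in [1977, 2018]: 1980, 1984, 1988, 1992, 1996, 2000, 2004, 2008, 2012, 2016.
2000 is divisible by 400, so still leap.
No century exceptions apply. Count: 10.

10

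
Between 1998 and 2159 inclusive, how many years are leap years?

39

Years divisible by 4: 2000, 2004, …, 2156 — 40 in all.
Of these, 2100 is divisible by 100 but not 400, so not leap.
2000 is divisible by 400, so still leap.
Leap years: 40 − 1 = 39.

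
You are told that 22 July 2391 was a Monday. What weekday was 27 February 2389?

Monday

Count forward from the earlier date (February 27, 2389) to the later (July 22, 2391):
February 2389: 28 − 27 = 1 day remains (2389 is not a leap year, so February has 28 days).
Then 28 full months totalling 852 days.
July 1–22, 2391: 22 days.
Total: 1 + 852 + 22 = 875 days.
875 is a multiple of 7, so 27 February 2389 falls on the same weekday: Monday.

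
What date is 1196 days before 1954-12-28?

1951-09-19

Count 1196 days before December 28, 1954:
Day-of-year of September 19, 1951: 262.
Day-of-year of December 28, 1954: 362.
1951 has 365 days, so 365 − 262 = 103 days remain in 1951.
Full years: 1952: 366; 1953: 365. Sum = 731.
Total: 103 + 731 + 362 = 1196 days.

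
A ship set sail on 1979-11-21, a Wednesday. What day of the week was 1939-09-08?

Count forward from the earlier date (September 8, 1939) to the later (November 21, 1979):
Day-of-year of September 8, 1939: 251.
Day-of-year of November 21, 1979: 325.
1939 has 365 days, so 365 − 251 = 114 days remain in 1939.
Full years 1940–1978: 29 common + 10 leap = 29×365 + 10×366 = 14245 days.
Total: 114 + 14245 + 325 = 14684 days.
14684 mod 7 = 5, so 5 days before Wednesday is Friday.

Friday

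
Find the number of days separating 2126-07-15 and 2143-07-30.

6224

Day-of-year of July 15, 2126: 196.
Day-of-year of July 30, 2143: 211.
2126 has 365 days, so 365 − 196 = 169 days remain in 2126.
Full years 2127–2142: 12 common + 4 leap = 12×365 + 4×366 = 5844 days.
Total: 169 + 5844 + 211 = 6224 days.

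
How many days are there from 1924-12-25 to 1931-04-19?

December 25, 1924 → December 25, 1925: 365 days.
December 25, 1925 → December 25, 1926: 365 days.
December 25, 1926 → December 25, 1927: 365 days.
December 25, 1927 → December 25, 1928: 366 days (1928 is a leap year).
December 25, 1928 → December 25, 1929: 365 days.
December 25, 1929 → December 25, 1930: 365 days.
December 1930: 31 − 25 = 6 days remain.
Then January (31), February 1931 (28), March (31): 31 + 28 + 31 = 90 days.
April 1–19, 1931: 19 days.
Residual: 115 days.
Total: 2306 days.

2306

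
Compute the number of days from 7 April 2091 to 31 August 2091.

146

April 2091: 30 − 7 = 23 days remain.
Then May (31), June (30), July (31): 31 + 30 + 31 = 92 days.
August 1–31, 2091: 31 days.
Total: 23 + 92 + 31 = 146 days.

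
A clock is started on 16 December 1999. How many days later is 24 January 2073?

From December 16, 1999 to December 16, 2072: 73 years, of which 19 contain a Feb 29 — 54×365 + 19×366 = 26664 days.
(2000 is a leap year (divisible by 400).)
December 2072: 31 − 16 = 15 days remain.
January 1–24, 2073: 24 days.
Residual: 39 days.
Total: 26703 days.

26703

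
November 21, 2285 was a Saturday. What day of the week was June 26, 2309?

Day-of-year of November 21, 2285: 325.
Day-of-year of June 26, 2309: 177.
2285 has 365 days, so 365 − 325 = 40 days remain in 2285.
Full years 2286–2308: 18 common + 5 leap = 18×365 + 5×366 = 8400 days.
Total: 40 + 8400 + 177 = 8617 days.
8617 is a multiple of 7, so June 26, 2309 falls on the same weekday: Saturday.

Saturday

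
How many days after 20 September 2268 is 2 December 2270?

803

September 20, 2268 → September 20, 2269: 365 days.
September 20, 2269 → September 20, 2270: 365 days.
September 2270: 30 − 20 = 10 days remain.
Then October (31), November (30): 31 + 30 = 61 days.
December 1–2, 2270: 2 days.
Residual: 73 days.
Total: 803 days.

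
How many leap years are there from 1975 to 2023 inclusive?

Years divisible by 4 in [1975, 2023]: 1976, 1980, 1984, 1988, 1992, 1996, 2000, 2004, 2008, 2012, 2016, 2020.
2000 is divisible by 400, so still leap.
No century exceptions apply. Count: 12.

12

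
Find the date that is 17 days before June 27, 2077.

June 10, 2077

Count 17 days before June 27, 2077:
Within June 2077: 27 − 10 = 17 days.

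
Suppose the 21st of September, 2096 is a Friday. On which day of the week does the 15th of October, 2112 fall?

Saturday

Day-of-year of September 21, 2096: 265.
Day-of-year of October 15, 2112: 289.
2096 has 366 days, so 366 − 265 = 101 days remain in 2096.
Full years 2097–2111: 13 common + 2 leap = 13×365 + 2×366 = 5477 days.
Total: 101 + 5477 + 289 = 5867 days.
5867 mod 7 = 1, so 1 day after Friday is Saturday.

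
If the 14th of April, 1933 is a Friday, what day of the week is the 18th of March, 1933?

Saturday

Count forward from the earlier date (March 18, 1933) to the later (April 14, 1933):
March 1933: 31 − 18 = 13 days remain.
April 1–14, 1933: 14 days.
Total: 13 + 14 = 27 days.
27 mod 7 = 6, so 6 days before Friday is Saturday.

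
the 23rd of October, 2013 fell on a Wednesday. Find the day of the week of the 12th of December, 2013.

October 2013: 31 − 23 = 8 days remain.
Then November (30): 30 days.
December 1–12, 2013: 12 days.
Total: 8 + 30 + 12 = 50 days.
50 mod 7 = 1, so 1 day after Wednesday is Thursday.

Thursday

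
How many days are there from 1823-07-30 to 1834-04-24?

3921

From July 30, 1823 to July 30, 1833: 10 years, of which 3 contain a Feb 29 — 7×365 + 3×366 = 3653 days.
July 1833: 31 − 30 = 1 day remains.
Then August (31), September (30), October (31), November (30), December (31), January (31), February 1834 (28), March (31): 31 + 30 + 31 + 30 + 31 + 31 + 28 + 31 = 243 days.
April 1–24, 1834: 24 days.
Residual: 268 days.
Total: 3921 days.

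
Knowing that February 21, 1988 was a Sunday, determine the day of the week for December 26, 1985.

Thursday

Count forward from the earlier date (December 26, 1985) to the later (February 21, 1988):
Day-of-year of December 26, 1985: 360.
Day-of-year of February 21, 1988: 52.
1985 has 365 days, so 365 − 360 = 5 days remain in 1985.
Full years: 1986: 365; 1987: 365. Sum = 730.
Total: 5 + 730 + 52 = 787 days.
787 mod 7 = 3, so 3 days before Sunday is Thursday.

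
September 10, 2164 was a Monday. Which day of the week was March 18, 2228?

Tuesday

From September 10, 2164 to September 10, 2227: 63 years, of which 14 contain a Feb 29 — 49×365 + 14×366 = 23009 days.
(2200 is not a leap year (divisible by 100 but not 400).)
September 2227: 30 − 10 = 20 days remain.
Then October (31), November (30), December (31), January (31), February 2228 (29): 31 + 30 + 31 + 31 + 29 = 152 days.
March 1–18, 2228: 18 days.
Residual: 190 days.
Total: 23199 days.
23199 mod 7 = 1, so 1 day after Monday is Tuesday.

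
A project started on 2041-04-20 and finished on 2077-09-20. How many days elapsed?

Day-of-year of April 20, 2041: 110.
Day-of-year of September 20, 2077: 263.
2041 has 365 days, so 365 − 110 = 255 days remain in 2041.
Full years 2042–2076: 26 common + 9 leap = 26×365 + 9×366 = 12784 days.
Total: 255 + 12784 + 263 = 13302 days.

13302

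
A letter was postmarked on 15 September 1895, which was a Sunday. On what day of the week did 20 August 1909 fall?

Friday

From September 15, 1895 to September 15, 1908: 13 years, of which 3 contain a Feb 29 — 10×365 + 3×366 = 4748 days.
(1900 is not a leap year (divisible by 100 but not 400).)
September 1908: 30 − 15 = 15 days remain.
Then 10 full months totalling 304 days.
August 1–20, 1909: 20 days.
Residual: 339 days.
Total: 5087 days.
5087 mod 7 = 5, so 5 days after Sunday is Friday.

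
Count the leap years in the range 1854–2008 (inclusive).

Years divisible by 4: 1856, 1860, …, 2008 — 39 in all.
Of these, 1900 is divisible by 100 but not 400, so not leap.
2000 is divisible by 400, so still leap.
Leap years: 39 − 1 = 38.

38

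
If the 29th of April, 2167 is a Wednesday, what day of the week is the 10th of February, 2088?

Tuesday

Count forward from the earlier date (February 10, 2088) to the later (April 29, 2167):
Day-of-year of February 10, 2088: 41.
Day-of-year of April 29, 2167: 119.
2088 has 366 days, so 366 − 41 = 325 days remain in 2088.
Full years 2089–2166: 60 common + 18 leap = 60×365 + 18×366 = 28488 days.
Total: 325 + 28488 + 119 = 28932 days.
28932 mod 7 = 1, so 1 day before Wednesday is Tuesday.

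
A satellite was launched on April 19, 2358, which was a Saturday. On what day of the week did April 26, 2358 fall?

Within April 2358: 26 − 19 = 7 days.
7 is a multiple of 7, so April 26, 2358 falls on the same weekday: Saturday.

Saturday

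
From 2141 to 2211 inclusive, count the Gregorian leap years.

Years divisible by 4: 2144, 2148, …, 2208 — 17 in all.
Of these, 2200 is divisible by 100 but not 400, so not leap.
Leap years: 17 − 1 = 16.

16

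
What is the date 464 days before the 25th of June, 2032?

the 19th of March, 2031

Count 464 days before June 25, 2032:
March 2031: 31 − 19 = 12 days remain.
Then 14 full months totalling 427 days.
June 1–25, 2032: 25 days.
Total: 12 + 427 + 25 = 464 days.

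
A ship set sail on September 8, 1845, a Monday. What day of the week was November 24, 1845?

Monday

September 1845: 30 − 8 = 22 days remain.
Then October (31): 31 days.
November 1–24, 1845: 24 days.
Total: 22 + 31 + 24 = 77 days.
77 is a multiple of 7, so November 24, 1845 falls on the same weekday: Monday.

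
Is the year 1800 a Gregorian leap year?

1800 is not a leap year (divisible by 100 but not 400).

No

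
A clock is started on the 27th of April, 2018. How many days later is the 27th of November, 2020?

945

April 27, 2018 → April 27, 2019: 365 days.
April 27, 2019 → April 27, 2020: 366 days (2020 is a leap year).
April 2020: 30 − 27 = 3 days remain.
Then May (31), June (30), July (31), August (31), September (30), October (31): 31 + 30 + 31 + 31 + 30 + 31 = 184 days.
November 1–27, 2020: 27 days.
Residual: 214 days.
Total: 945 days.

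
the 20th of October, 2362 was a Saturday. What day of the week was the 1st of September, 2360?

Count forward from the earlier date (September 1, 2360) to the later (October 20, 2362):
September 2360: 30 − 1 = 29 days remain.
Then 24 full months totalling 730 days.
October 1–20, 2362: 20 days.
Total: 29 + 730 + 20 = 779 days.
779 mod 7 = 2, so 2 days before Saturday is Thursday.

Thursday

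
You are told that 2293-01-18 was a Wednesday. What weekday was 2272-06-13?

Thursday

Count forward from the earlier date (June 13, 2272) to the later (January 18, 2293):
Day-of-year of June 13, 2272: 165.
Day-of-year of January 18, 2293: 18.
2272 has 366 days, so 366 − 165 = 201 days remain in 2272.
Full years 2273–2292: 15 common + 5 leap = 15×365 + 5×366 = 7305 days.
Total: 201 + 7305 + 18 = 7524 days.
7524 mod 7 = 6, so 6 days before Wednesday is Thursday.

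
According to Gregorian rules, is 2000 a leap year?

2000 is a leap year (divisible by 400).

Yes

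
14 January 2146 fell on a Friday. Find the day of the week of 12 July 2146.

Tuesday

January 2146: 31 − 14 = 17 days remain.
Then February 2146 (28), March (31), April (30), May (31), June (30): 28 + 31 + 30 + 31 + 30 = 150 days.
July 1–12, 2146: 12 days.
Total: 17 + 150 + 12 = 179 days.
179 mod 7 = 4, so 4 days after Friday is Tuesday.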